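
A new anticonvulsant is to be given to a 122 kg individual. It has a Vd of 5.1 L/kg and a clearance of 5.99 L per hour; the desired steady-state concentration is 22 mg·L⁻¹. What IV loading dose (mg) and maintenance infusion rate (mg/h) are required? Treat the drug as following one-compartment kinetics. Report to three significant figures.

(a) 13700 mg; (b) 132 mg/h

Total Vd = 5.1 × 122 = 622.2 L
Loading dose = Vd × C = 622.2 × 22 = 13690 mg
Infusion rate = 5.990 L/h × 22 mg/L = 131.8 mg/h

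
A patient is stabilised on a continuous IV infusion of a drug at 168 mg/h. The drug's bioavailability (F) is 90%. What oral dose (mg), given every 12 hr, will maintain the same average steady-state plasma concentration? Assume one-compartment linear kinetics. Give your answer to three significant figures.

2240 mg

To maintain the same Css, the systemic dosing rate must be unchanged: F·D/τ = infusion rate.
D = rate × τ / F = 168 × 12 / 0.9 = 2240 mg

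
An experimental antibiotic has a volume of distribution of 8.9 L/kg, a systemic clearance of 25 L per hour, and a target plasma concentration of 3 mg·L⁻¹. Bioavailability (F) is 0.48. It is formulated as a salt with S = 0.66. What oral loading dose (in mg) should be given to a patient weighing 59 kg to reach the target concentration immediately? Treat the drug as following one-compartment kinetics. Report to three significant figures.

4970 mg

Vd(total) = 59 kg × 8.9 L/kg = 525.1 L
The loading dose fills Vd to the target concentration; clearance is irrelevant here.
LD = Vd × C / F / S = 525.1 × 3.000 / 0.48 / 0.66 = 4973 mg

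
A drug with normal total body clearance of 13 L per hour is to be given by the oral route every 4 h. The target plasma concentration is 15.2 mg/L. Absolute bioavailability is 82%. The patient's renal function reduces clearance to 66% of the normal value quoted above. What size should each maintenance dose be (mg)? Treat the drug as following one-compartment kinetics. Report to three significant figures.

Patient clearance = 0.66 × 13.00 = 8.580 L/h
D = CL × Css × τ / F = 8.580 × 15.2 × 4 / 0.82 = 636.2 mg

636 mg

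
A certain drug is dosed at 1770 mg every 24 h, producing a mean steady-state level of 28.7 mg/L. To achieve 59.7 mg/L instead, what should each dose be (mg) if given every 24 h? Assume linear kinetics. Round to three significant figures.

With linear kinetics, Css is proportional to dose rate (D/τ) at fixed clearance.
D₂ = D₁ × (Css,target / Css,current) = 1770 × 59.7/28.7 = 3682 mg

3680 mg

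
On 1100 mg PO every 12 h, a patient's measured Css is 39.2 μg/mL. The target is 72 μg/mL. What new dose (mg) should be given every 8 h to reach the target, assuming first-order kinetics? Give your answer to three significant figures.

1350 mg

For first-order elimination, Css ∝ F·D/(CL·τ); F and CL are unchanged, so Css ∝ D/τ.
D₂ = D₁ × (Css,target / Css,current) × (τ₂/τ₁) = 1100 × (72/39.2) × (8/12) = 1347 mg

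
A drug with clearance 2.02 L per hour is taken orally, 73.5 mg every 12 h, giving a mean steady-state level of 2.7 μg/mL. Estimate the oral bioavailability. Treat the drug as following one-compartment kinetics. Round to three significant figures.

0.890

F·D/τ = CL·Css at steady state → F = CL·Css·τ / D.
F = 2.02 × 2.7 × 12 / 73.5 = 0.890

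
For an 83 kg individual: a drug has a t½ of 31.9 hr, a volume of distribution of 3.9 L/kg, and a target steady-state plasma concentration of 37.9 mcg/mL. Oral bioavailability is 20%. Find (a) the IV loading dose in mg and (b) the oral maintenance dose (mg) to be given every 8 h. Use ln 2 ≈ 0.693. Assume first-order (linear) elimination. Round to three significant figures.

Vd = 3.9 L/kg × 83 kg = 323.7 L
LD = Vd × C = 323.7 × 37.9 = 12270 mg
CL = 0.693 × Vd / t½ = 0.693 × 323.7 / 31.9 = 7.032 L/h
D = CL × Css × τ / F = 7.032 × 37.9 × 8 / 0.2 = 10660 mg

(a) 12300 mg; (b) 10700 mg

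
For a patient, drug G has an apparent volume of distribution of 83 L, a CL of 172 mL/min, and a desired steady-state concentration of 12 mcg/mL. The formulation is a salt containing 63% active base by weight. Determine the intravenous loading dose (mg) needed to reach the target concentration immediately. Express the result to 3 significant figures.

LD = Vd × C / S = 83.00 × 12.00 / 0.63 = 1581 mg

1580 mg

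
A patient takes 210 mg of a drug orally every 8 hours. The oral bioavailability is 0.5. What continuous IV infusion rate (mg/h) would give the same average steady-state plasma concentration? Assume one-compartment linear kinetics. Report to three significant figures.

13.1 mg/h

Equivalent systemic input: infusion rate = F·D/τ.
Rate = 0.5 × 210 / 8 = 13.13 mg/h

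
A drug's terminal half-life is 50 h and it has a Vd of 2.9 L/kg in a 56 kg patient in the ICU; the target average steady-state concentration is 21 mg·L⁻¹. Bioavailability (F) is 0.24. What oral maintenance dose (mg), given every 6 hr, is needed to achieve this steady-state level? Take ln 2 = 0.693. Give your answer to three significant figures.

Total Vd = 2.9 × 56 = 162.4 L
k = 0.693/50 = 0.01386 h⁻¹, so CL = k·Vd = 0.01386 × 162.4 = 2.251 L/h
D = CL × Css × τ / F = 2.251 × 21 × 6 / 0.24 = 1182 mg

1180 mg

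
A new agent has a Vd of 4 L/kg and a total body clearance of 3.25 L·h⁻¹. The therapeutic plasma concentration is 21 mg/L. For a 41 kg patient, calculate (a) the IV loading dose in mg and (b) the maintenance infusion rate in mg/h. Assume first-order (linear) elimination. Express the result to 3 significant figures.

(a) 3440 mg; (b) 68.3 mg/h

Vd = 4 L/kg × 41 kg = 164.0 L
Loading: fill Vd to C_target → 164.0 L × 21 mg/L = 3444 mg
Maintenance: replace elimination → rate = CL × Css = 3.250 × 21 = 68.25 mg/h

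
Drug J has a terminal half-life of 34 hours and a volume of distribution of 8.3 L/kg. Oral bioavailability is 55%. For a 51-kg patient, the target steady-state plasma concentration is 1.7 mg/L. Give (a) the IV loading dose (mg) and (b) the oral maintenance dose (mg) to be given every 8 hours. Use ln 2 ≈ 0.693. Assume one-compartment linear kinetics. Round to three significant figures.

Total Vd = 8.3 × 51 = 423.3 L
LD = Vd × C = 423.3 × 1.7 = 719.6 mg
CL = 0.693 × Vd / t½ = 0.693 × 423.3 / 34 = 8.628 L/h
D = CL × Css × τ / F = 8.628 × 1.7 × 8 / 0.55 = 213.3 mg

(a) 720 mg; (b) 213 mg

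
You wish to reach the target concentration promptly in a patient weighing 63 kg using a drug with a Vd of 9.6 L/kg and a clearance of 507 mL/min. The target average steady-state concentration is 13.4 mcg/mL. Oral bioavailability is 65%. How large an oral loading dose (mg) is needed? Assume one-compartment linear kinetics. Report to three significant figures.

12500 mg

Vd = 9.6 L/kg × 63 kg = 604.8 L
Loading dose depends on Vd (not clearance): it fills the distribution volume.
LD = Vd × C / F = 604.8 × 13.40 / 0.65 = 12470 mg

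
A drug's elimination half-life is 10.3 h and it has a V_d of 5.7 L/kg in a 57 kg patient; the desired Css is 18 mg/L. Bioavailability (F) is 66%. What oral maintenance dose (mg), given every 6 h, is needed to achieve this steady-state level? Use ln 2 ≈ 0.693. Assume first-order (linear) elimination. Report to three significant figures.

Total Vd = 5.7 × 57 = 324.9 L
CL = 0.693 × Vd / t½ = 0.693 × 324.9 / 10.3 = 21.86 L/h
D = CL × Css × τ / F = 21.86 × 18 × 6 / 0.66 = 3577 mg

3580 mg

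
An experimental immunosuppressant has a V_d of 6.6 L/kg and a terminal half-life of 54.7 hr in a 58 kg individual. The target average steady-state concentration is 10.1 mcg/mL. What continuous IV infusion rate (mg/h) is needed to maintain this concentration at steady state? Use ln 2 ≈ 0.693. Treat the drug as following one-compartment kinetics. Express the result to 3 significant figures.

Vd = 6.6 L/kg × 58 kg = 382.8 L
CL = ln 2 · Vd / t½ = 0.693 × 382.8 / 54.7 = 4.850 L/h
Infusion rate = CL × Css = 4.850 × 10.1 = 48.99 mg/h

49.0 mg/h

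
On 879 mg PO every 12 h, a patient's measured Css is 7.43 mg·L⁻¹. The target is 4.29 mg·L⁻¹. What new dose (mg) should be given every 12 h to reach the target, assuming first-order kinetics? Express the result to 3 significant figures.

For first-order elimination, Css ∝ F·D/(CL·τ); F and CL are unchanged, so Css ∝ D/τ.
D₂ = D₁ × (Css,target / Css,current) = 879 × 4.29/7.43 = 507.5 mg

508 mg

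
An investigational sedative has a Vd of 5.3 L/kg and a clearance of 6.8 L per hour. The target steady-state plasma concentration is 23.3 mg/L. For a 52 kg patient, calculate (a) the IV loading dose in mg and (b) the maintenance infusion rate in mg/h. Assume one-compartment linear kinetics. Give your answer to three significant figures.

(a) 6420 mg; (b) 158 mg/h

Vd = 5.3 L/kg × 52 kg = 275.6 L
Loading: fill Vd to C_target → 275.6 L × 23.3 mg/L = 6421 mg
Infusion rate = 6.800 L/h × 23.3 mg/L = 158.4 mg/h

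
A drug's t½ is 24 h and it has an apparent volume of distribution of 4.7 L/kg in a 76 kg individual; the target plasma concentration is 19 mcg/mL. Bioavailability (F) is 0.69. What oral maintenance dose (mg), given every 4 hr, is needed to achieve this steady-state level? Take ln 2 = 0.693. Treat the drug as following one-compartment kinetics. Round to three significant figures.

1140 mg

Total Vd = 4.7 × 76 = 357.2 L
CL = 0.693 × Vd / t½ = 0.693 × 357.2 / 24 = 10.31 L/h
D = CL × Css × τ / F = 10.31 × 19 × 4 / 0.69 = 1136 mg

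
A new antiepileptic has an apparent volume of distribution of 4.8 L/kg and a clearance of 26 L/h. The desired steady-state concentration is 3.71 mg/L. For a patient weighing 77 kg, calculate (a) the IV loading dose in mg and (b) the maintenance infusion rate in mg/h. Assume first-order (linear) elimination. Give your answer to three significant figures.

Vd(total) = 77 kg × 4.8 L/kg = 369.6 L
LD = Vd · C_target = 369.6 × 3.71 = 1371 mg
Maintenance infusion rate = CL × Css = 26.00 × 3.71 = 96.46 mg/h

(a) 1370 mg; (b) 96.5 mg/h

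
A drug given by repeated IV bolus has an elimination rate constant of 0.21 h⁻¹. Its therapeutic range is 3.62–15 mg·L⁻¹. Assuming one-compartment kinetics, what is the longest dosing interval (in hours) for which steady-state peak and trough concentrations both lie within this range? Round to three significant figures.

Between IV bolus doses, concentration decays as C = C₀·e^(−kτ), so C_peak/C_trough = e^(kτ).
τ_max = ln(C_peak/C_trough) / k = ln(15/3.62) / 0.2100 = 1.422 / 0.2100 = 6.771 h

6.77 h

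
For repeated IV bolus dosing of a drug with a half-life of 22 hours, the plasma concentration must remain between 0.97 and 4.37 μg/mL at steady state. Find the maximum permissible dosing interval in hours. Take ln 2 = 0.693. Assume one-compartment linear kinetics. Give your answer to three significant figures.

k = 0.693 / t½ = 0.693 / 22 = 0.03150 h⁻¹
Between IV bolus doses, concentration decays as C = C₀·e^(−kτ), so C_peak/C_trough = e^(kτ).
τ_max = ln(C_peak/C_trough) / k = ln(4.37/0.97) / 0.03150 = 1.505 / 0.03150 = 47.78 h

47.8 h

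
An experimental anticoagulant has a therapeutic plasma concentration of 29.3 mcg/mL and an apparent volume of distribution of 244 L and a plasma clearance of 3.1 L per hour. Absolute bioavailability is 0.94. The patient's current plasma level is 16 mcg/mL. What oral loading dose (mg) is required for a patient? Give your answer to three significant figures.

LD is governed by Vd — clearance does not enter the loading-dose calculation.
Concentration deficit ΔC = 29.3 − 16 = 13.30 mg/L
LD = Vd × ΔC / F = 244.0 × 13.30 / 0.94 = 3452 mg

3450 mg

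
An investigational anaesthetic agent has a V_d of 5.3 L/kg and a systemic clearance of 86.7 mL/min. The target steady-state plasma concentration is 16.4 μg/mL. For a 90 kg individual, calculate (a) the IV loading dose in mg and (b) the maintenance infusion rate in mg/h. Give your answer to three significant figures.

(a) 7820 mg; (b) 85.3 mg/h

Total Vd = 5.3 × 90 = 477.0 L
Loading: fill Vd to C_target → 477.0 L × 16.4 mg/L = 7823 mg
CL = 86.7 mL/min × 60/1000 = 5.202 L/h
Maintenance infusion rate = CL × Css = 5.202 × 16.4 = 85.31 mg/h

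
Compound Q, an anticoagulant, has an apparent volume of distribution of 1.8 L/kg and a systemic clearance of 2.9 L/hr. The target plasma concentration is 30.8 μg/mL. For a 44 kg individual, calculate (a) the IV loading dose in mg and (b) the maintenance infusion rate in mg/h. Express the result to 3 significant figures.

(a) 2440 mg; (b) 89.3 mg/h

Vd(total) = 44 kg × 1.8 L/kg = 79.20 L
Loading: fill Vd to C_target → 79.20 L × 30.8 mg/L = 2439 mg
Maintenance infusion rate = CL × Css = 2.900 × 30.8 = 89.32 mg/h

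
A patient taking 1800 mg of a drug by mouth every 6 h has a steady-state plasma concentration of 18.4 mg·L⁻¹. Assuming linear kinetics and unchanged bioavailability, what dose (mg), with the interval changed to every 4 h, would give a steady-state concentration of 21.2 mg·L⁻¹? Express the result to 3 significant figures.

With linear kinetics, Css is proportional to dose rate (D/τ) at fixed clearance.
D₂ = D₁ × (Css,target / Css,current) × (τ₂/τ₁) = 1800 × (21.2/18.4) × (4/6) = 1383 mg

1380 mg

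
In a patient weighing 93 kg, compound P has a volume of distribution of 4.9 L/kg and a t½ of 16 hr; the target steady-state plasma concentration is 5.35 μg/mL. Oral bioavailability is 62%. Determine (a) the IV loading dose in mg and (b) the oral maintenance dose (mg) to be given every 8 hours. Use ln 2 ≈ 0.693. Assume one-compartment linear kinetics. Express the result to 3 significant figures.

(a) 2440 mg; (b) 1360 mg

Vd = 4.9 L/kg × 93 kg = 455.7 L
LD = Vd × C = 455.7 × 5.35 = 2438 mg
CL = 0.693 × Vd / t½ = 0.693 × 455.7 / 16 = 19.74 L/h
D = CL × Css × τ / F = 19.74 × 5.35 × 8 / 0.62 = 1363 mg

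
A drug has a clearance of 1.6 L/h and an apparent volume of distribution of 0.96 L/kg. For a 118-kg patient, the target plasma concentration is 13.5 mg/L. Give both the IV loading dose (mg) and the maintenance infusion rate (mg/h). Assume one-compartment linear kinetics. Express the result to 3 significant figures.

Total Vd = 0.96 × 118 = 113.3 L
LD = Vd · C_target = 113.3 × 13.5 = 1530 mg
Maintenance infusion rate = CL × Css = 1.600 × 13.5 = 21.60 mg/h

(a) 1530 mg; (b) 21.6 mg/h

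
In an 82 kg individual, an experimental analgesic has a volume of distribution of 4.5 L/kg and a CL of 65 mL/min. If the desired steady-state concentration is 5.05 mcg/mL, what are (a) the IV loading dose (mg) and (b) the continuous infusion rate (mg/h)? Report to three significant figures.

(a) 1860 mg; (b) 19.7 mg/h

Total Vd = 4.5 × 82 = 369.0 L
Loading dose = Vd × C = 369.0 × 5.05 = 1863 mg
CL = 65 mL/min × 60/1000 = 3.900 L/h
Maintenance: replace elimination → rate = CL × Css = 3.900 × 5.05 = 19.70 mg/h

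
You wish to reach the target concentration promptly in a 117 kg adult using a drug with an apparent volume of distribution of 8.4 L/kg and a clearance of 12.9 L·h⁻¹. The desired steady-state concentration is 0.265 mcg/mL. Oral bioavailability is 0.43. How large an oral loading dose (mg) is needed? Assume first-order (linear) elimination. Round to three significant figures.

606 mg

Vd = 8.4 L/kg × 117 kg = 982.8 L
LD = Vd × C / F = 982.8 × 0.2650 / 0.43 = 605.7 mg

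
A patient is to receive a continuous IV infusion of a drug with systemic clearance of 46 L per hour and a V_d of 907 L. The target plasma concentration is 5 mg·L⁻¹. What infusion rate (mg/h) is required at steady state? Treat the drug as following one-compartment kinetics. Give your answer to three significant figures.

230 mg/h

At steady state, infusion rate equals elimination rate: rate in = CL × Css.
R₀ = 46.00 × 5 = 230.0 mg/h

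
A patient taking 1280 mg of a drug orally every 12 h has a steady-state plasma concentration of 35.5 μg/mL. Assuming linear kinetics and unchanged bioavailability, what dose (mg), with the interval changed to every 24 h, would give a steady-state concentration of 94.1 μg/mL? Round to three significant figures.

6790 mg

With linear kinetics, Css is proportional to dose rate (D/τ) at fixed clearance.
D₂ = D₁ × (Css,target / Css,current) × (τ₂/τ₁) = 1280 × (94.1/35.5) × (24/12) = 6786 mg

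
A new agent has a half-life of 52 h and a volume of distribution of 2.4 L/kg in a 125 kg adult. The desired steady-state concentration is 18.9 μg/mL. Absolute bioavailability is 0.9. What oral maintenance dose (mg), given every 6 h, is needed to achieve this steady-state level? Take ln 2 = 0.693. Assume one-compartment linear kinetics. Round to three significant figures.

Total Vd = 2.4 × 125 = 300.0 L
CL = ln 2 · Vd / t½ = 0.693 × 300.0 / 52 = 3.998 L/h
D = CL × Css × τ / F = 3.998 × 18.9 × 6 / 0.9 = 503.7 mg

504 mg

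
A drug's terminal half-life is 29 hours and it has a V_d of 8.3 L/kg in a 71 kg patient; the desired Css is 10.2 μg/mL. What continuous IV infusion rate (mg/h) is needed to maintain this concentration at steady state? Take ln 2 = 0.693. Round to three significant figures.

144 mg/h

Vd = 8.3 L/kg × 71 kg = 589.3 L
CL = ln 2 · Vd / t½ = 0.693 × 589.3 / 29 = 14.08 L/h
Infusion rate = CL × Css = 14.08 × 10.2 = 143.6 mg/h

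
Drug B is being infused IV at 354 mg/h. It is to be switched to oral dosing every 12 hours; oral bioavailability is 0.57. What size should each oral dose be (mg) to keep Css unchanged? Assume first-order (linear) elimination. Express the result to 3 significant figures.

To maintain the same Css, the systemic dosing rate must be unchanged: F·D/τ = infusion rate.
D = rate × τ / F = 354 × 12 / 0.57 = 7453 mg

7450 mg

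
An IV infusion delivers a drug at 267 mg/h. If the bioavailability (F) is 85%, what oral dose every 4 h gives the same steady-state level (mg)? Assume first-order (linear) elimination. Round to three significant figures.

To maintain the same Css, the systemic dosing rate must be unchanged: F·D/τ = infusion rate.
D = rate × τ / F = 267 × 4 / 0.85 = 1256 mg

1260 mg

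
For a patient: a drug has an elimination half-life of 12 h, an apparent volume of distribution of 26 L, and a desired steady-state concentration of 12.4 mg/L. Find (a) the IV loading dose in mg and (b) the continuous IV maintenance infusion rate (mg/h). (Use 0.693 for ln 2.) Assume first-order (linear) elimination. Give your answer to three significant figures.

(a) 322 mg; (b) 18.6 mg/h

LD = Vd × C = 26.00 × 12.4 = 322.4 mg
CL = 0.693 × Vd / t½ = 0.693 × 26.00 / 12 = 1.502 L/h
Infusion rate = CL × Css = 1.502 × 12.4 = 18.62 mg/h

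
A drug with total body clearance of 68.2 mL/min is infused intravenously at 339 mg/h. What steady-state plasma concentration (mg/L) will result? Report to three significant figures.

Convert clearance: 68.2 mL/min × 60 min/h ÷ 1000 mL/L = 4.092 L/h
Css = rate / CL = 339 / 4.092 = 82.84 mg/L

82.8 mg/L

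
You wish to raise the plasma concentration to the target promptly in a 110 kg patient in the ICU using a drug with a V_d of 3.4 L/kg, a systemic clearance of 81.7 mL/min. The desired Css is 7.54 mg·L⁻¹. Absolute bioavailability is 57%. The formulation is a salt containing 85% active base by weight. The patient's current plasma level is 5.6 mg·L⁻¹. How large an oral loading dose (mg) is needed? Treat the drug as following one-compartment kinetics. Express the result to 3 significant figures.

1500 mg

Vd = 3.4 L/kg × 110 kg = 374.0 L
The loading dose fills Vd to the target concentration.
Concentration deficit ΔC = 7.54 − 5.6 = 1.940 mg/L
LD = Vd × ΔC / F / S = 374.0 × 1.940 / 0.57 / 0.85 = 1498 mg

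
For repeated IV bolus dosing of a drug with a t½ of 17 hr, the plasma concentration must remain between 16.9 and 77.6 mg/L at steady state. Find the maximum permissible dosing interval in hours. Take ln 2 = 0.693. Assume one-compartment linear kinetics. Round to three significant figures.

37.4 h

k = 0.693 / t½ = 0.693 / 17 = 0.04076 h⁻¹
Between IV bolus doses, concentration decays as C = C₀·e^(−kτ), so C_peak/C_trough = e^(kτ).
τ_max = ln(C_peak/C_trough) / k = ln(77.6/16.9) / 0.04076 = 1.524 / 0.04076 = 37.39 h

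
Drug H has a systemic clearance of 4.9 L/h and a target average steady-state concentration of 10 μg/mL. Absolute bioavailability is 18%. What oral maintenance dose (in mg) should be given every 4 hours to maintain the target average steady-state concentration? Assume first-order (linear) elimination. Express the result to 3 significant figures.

1090 mg

At steady state, dose per interval replaces the amount cleared in that interval: F·D/τ = CL·Css.
D = CL × Css × τ / F = 4.900 × 10 × 4 / 0.18 = 1089 mg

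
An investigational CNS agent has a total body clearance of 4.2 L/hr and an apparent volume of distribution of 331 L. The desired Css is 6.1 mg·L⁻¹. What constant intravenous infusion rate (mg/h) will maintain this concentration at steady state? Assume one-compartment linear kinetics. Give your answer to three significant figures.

25.6 mg/h

At steady state, infusion rate equals elimination rate: rate in = CL × Css.
Infusion rate = CL · Css = 4.200 L/h × 6.1 mg/L = 25.62 mg/h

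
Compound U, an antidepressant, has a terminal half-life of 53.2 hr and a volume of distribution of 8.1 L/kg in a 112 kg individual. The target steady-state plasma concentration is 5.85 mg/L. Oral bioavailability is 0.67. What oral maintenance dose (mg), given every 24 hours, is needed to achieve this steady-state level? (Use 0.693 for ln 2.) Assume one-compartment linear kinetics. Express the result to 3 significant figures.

Total Vd = 8.1 × 112 = 907.2 L
k = 0.693/53.2 = 0.01303 h⁻¹, so CL = k·Vd = 0.01303 × 907.2 = 11.82 L/h
D = CL × Css × τ / F = 11.82 × 5.85 × 24 / 0.67 = 2477 mg

2480 mg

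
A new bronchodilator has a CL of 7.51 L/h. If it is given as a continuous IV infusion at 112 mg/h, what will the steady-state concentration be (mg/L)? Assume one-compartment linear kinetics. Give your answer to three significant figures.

14.9 mg/L

Css = rate / CL = 112 / 7.510 = 14.91 mg/L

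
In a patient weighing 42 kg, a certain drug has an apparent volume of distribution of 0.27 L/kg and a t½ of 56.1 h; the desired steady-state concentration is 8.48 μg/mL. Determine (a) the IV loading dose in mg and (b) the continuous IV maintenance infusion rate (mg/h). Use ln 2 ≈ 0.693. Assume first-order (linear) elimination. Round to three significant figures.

(a) 96.2 mg; (b) 1.19 mg/h

Vd(total) = 42 kg × 0.27 L/kg = 11.34 L
LD = Vd × C = 11.34 × 8.48 = 96.16 mg
CL = 0.693 × Vd / t½ = 0.693 × 11.34 / 56.1 = 0.1401 L/h
Infusion rate = CL × Css = 0.1401 × 8.48 = 1.188 mg/h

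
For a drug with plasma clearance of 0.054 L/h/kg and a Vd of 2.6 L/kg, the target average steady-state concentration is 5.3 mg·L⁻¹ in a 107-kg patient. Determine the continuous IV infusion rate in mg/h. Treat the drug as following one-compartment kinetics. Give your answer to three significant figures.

30.6 mg/h

CL = 0.054 L/h/kg × 107 kg = 5.778 L/h
Vd does not affect the maintenance rate; only clearance governs steady-state input.
Infusion rate = CL · Css = 5.778 L/h × 5.3 mg/L = 30.62 mg/h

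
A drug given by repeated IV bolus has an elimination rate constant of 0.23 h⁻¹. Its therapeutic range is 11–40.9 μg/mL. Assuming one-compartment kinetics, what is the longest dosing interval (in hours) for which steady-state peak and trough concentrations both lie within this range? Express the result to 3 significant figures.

5.71 h

Between IV bolus doses, concentration decays as C = C₀·e^(−kτ), so C_peak/C_trough = e^(kτ).
τ_max = ln(C_peak/C_trough) / k = ln(40.9/11) / 0.2300 = 1.313 / 0.2300 = 5.709 h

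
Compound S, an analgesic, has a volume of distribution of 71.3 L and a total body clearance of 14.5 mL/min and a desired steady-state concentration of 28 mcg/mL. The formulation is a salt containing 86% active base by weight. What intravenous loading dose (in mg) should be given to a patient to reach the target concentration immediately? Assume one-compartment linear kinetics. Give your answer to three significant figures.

2320 mg

LD = Vd × C / S = 71.30 × 28.00 / 0.86 = 2321 mg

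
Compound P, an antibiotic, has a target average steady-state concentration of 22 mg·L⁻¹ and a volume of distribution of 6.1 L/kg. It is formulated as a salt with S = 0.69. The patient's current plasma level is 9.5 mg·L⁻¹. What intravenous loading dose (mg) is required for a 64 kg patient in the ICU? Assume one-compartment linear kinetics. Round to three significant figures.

Total Vd = 6.1 × 64 = 390.4 L
Concentration deficit ΔC = 22 − 9.5 = 12.50 mg/L
LD = Vd × ΔC / S = 390.4 × 12.50 / 0.69 = 7072 mg

7070 mg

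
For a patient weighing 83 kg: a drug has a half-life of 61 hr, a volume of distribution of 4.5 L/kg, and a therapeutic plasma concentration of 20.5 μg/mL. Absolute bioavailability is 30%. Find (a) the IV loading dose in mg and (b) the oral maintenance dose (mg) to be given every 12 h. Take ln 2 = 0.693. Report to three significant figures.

(a) 7660 mg; (b) 3480 mg

Vd(total) = 83 kg × 4.5 L/kg = 373.5 L
LD = Vd × C = 373.5 × 20.5 = 7657 mg
CL = 0.693 × Vd / t½ = 0.693 × 373.5 / 61 = 4.243 L/h
D = CL × Css × τ / F = 4.243 × 20.5 × 12 / 0.3 = 3479 mg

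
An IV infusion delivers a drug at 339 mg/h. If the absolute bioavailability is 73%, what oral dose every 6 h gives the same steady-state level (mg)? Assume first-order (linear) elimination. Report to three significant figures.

2790 mg

To maintain the same Css, the systemic dosing rate must be unchanged: F·D/τ = infusion rate.
D = rate × τ / F = 339 × 6 / 0.73 = 2786 mg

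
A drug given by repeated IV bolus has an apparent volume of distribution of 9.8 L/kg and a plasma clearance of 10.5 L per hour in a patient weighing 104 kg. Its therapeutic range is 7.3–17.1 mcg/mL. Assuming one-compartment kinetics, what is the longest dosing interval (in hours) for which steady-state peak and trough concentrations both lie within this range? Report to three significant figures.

Vd(total) = 104 kg × 9.8 L/kg = 1019 L
k = CL / Vd = 10.50 / 1019 = 0.01030 h⁻¹
Between IV bolus doses, concentration decays as C = C₀·e^(−kτ), so C_peak/C_trough = e^(kτ).
τ_max = ln(C_peak/C_trough) / k = ln(17.1/7.3) / 0.01030 = 0.8512 / 0.01030 = 82.64 h

82.6 h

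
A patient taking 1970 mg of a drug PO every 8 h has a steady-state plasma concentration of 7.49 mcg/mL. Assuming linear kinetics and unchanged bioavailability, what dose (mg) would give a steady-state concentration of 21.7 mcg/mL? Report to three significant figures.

With linear kinetics, Css is proportional to dose rate (D/τ) at fixed clearance.
D₂ = D₁ × (Css,target / Css,current) = 1970 × 21.7/7.49 = 5707 mg

5710 mg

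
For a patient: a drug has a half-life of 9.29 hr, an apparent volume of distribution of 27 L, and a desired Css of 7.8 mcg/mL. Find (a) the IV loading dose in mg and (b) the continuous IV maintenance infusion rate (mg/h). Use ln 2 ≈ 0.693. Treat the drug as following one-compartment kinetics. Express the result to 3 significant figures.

(a) 211 mg; (b) 15.7 mg/h

LD = Vd × C = 27.00 × 7.8 = 210.6 mg
CL = 0.693 × Vd / t½ = 0.693 × 27.00 / 9.29 = 2.014 L/h
Infusion rate = CL × Css = 2.014 × 7.8 = 15.71 mg/h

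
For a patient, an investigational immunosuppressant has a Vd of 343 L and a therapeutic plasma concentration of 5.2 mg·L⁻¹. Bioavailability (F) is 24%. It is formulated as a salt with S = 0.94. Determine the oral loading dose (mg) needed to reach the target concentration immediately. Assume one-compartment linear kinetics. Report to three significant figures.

The loading dose fills Vd to the target concentration.
LD = Vd × C / F / S = 343.0 × 5.200 / 0.24 / 0.94 = 7906 mg

7910 mg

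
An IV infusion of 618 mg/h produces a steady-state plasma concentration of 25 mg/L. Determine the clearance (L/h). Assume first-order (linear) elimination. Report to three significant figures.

At steady state, infusion rate = CL × Css, so CL = rate / Css.
CL = 618 / 25 = 24.72 L/h

24.7 L/h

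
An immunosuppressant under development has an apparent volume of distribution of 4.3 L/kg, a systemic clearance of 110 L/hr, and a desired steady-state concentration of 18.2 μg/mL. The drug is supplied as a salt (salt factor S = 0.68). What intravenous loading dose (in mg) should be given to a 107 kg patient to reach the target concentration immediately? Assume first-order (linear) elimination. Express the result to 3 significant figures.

Vd(total) = 107 kg × 4.3 L/kg = 460.1 L
The loading dose fills Vd to the target concentration; clearance is irrelevant here.
LD = Vd × C / S = 460.1 × 18.20 / 0.68 = 12310 mg

12300 mg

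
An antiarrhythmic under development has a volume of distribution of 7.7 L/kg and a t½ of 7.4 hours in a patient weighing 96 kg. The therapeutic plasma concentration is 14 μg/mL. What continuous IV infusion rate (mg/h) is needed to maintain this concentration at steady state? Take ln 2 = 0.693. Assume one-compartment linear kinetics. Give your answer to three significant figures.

969 mg/h

Total Vd = 7.7 × 96 = 739.2 L
CL = ln 2 · Vd / t½ = 0.693 × 739.2 / 7.4 = 69.23 L/h
Infusion rate = CL × Css = 69.23 × 14 = 969.2 mg/h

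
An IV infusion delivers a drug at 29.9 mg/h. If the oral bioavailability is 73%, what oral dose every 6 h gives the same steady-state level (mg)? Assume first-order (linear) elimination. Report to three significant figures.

To maintain the same Css, the systemic dosing rate must be unchanged: F·D/τ = infusion rate.
D = rate × τ / F = 29.9 × 6 / 0.73 = 245.8 mg

246 mg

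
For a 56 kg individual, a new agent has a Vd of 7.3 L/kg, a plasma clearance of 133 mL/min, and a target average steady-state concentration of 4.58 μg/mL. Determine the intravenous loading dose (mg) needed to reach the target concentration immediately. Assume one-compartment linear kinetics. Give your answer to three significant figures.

Vd = 7.3 L/kg × 56 kg = 408.8 L
LD = Vd × C = 408.8 × 4.580 = 1872 mg

1870 mg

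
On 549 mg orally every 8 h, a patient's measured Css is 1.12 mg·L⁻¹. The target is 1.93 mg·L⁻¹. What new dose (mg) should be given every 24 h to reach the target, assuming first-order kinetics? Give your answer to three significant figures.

2840 mg

With linear kinetics, Css is proportional to dose rate (D/τ) at fixed clearance.
D₂ = D₁ × (Css,target / Css,current) × (τ₂/τ₁) = 549 × (1.93/1.12) × (24/8) = 2838 mg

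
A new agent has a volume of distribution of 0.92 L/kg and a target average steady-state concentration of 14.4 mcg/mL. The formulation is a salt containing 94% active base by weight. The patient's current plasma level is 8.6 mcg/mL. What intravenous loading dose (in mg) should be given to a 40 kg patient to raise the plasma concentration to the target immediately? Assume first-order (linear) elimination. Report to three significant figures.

227 mg

Total Vd = 0.92 × 40 = 36.80 L
Concentration deficit ΔC = 14.4 − 8.6 = 5.800 mg/L
LD = Vd × ΔC / S = 36.80 × 5.800 / 0.94 = 227.1 mg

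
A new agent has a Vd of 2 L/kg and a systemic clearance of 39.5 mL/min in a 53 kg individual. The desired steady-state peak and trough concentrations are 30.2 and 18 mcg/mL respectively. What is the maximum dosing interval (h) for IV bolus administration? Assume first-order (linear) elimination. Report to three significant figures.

23.1 h

Vd(total) = 53 kg × 2 L/kg = 106.0 L
CL = 39.5 mL/min = 39.5 × 0.06 = 2.370 L/h
k = CL / Vd = 2.370 / 106.0 = 0.02236 h⁻¹
Between IV bolus doses, concentration decays as C = C₀·e^(−kτ), so C_peak/C_trough = e^(kτ).
τ_max = ln(C_peak/C_trough) / k = ln(30.2/18) / 0.02236 = 0.5175 / 0.02236 = 23.14 h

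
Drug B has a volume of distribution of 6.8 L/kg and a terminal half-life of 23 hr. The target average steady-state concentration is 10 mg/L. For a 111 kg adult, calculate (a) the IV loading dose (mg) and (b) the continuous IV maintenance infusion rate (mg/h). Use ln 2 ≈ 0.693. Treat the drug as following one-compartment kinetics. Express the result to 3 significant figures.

(a) 7550 mg; (b) 227 mg/h

Vd(total) = 111 kg × 6.8 L/kg = 754.8 L
LD = Vd × C = 754.8 × 10 = 7548 mg
CL = 0.693 × Vd / t½ = 0.693 × 754.8 / 23 = 22.74 L/h
Infusion rate = CL × Css = 22.74 × 10 = 227.4 mg/h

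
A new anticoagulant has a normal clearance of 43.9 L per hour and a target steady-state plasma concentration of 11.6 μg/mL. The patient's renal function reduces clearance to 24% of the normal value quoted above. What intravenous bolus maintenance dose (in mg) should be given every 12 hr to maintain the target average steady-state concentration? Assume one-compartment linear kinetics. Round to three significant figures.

1470 mg

Patient clearance = 0.24 × 43.90 = 10.54 L/h
D = CL × Css × τ = 10.54 × 11.6 × 12 = 1467 mg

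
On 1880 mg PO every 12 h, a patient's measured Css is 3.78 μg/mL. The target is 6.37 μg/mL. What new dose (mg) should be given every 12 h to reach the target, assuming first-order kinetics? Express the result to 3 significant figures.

With linear kinetics, Css is proportional to dose rate (D/τ) at fixed clearance.
D₂ = D₁ × (Css,target / Css,current) = 1880 × 6.37/3.78 = 3168 mg

3170 mg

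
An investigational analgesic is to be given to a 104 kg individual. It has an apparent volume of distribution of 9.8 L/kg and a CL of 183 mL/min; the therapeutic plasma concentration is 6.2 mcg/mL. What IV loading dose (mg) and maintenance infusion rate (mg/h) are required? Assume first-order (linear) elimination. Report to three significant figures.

(a) 6320 mg; (b) 68.1 mg/h

Total Vd = 9.8 × 104 = 1019 L
Loading: fill Vd to C_target → 1019 L × 6.2 mg/L = 6318 mg
Convert clearance: 183 mL/min × 60 min/h ÷ 1000 mL/L = 10.98 L/h
Maintenance infusion rate = CL × Css = 10.98 × 6.2 = 68.08 mg/h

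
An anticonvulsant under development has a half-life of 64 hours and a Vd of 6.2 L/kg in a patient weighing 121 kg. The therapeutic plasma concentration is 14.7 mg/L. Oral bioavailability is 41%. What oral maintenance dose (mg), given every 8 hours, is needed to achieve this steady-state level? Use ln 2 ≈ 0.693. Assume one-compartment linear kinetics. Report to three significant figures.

2330 mg

Vd = 6.2 L/kg × 121 kg = 750.2 L
CL = 0.693 × Vd / t½ = 0.693 × 750.2 / 64 = 8.123 L/h
D = CL × Css × τ / F = 8.123 × 14.7 × 8 / 0.41 = 2330 mg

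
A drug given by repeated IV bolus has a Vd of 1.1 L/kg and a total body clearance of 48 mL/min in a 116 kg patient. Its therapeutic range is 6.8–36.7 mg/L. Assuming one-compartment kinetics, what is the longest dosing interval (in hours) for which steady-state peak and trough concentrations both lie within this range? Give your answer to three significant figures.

Total Vd = 1.1 × 116 = 127.6 L
CL = 48 mL/min = 48 × 0.06 = 2.880 L/h
k = CL / Vd = 2.880 / 127.6 = 0.02257 h⁻¹
Between IV bolus doses, concentration decays as C = C₀·e^(−kτ), so C_peak/C_trough = e^(kτ).
τ_max = ln(C_peak/C_trough) / k = ln(36.7/6.8) / 0.02257 = 1.686 / 0.02257 = 74.70 h

74.7 h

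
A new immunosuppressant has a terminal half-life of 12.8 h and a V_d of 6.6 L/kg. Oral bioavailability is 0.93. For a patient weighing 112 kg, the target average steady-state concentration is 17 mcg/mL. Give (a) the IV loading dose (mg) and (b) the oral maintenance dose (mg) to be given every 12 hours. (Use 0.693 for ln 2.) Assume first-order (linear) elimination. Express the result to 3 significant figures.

Total Vd = 6.6 × 112 = 739.2 L
LD = Vd × C = 739.2 × 17 = 12570 mg
CL = 0.693 × Vd / t½ = 0.693 × 739.2 / 12.8 = 40.02 L/h
D = CL × Css × τ / F = 40.02 × 17 × 12 / 0.93 = 8779 mg

(a) 12600 mg; (b) 8780 mg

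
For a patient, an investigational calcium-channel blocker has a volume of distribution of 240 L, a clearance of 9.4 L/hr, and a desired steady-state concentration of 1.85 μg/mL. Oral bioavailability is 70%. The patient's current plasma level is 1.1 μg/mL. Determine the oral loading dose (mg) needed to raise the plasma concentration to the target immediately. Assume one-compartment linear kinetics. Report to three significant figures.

Concentration deficit ΔC = 1.85 − 1.1 = 0.7500 mg/L
LD = Vd × ΔC / F = 240.0 × 0.7500 / 0.7 = 257.1 mg

257 mg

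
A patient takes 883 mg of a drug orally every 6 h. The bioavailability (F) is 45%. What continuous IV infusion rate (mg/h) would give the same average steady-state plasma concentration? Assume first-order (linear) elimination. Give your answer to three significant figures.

66.2 mg/h

Equivalent systemic input: infusion rate = F·D/τ.
Rate = 0.45 × 883 / 6 = 66.23 mg/h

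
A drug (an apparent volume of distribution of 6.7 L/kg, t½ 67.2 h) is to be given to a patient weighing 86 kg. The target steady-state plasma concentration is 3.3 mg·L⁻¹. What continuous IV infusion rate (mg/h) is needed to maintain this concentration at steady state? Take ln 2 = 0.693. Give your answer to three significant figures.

Total Vd = 6.7 × 86 = 576.2 L
k = 0.693/67.2 = 0.01031 h⁻¹, so CL = k·Vd = 0.01031 × 576.2 = 5.941 L/h
Infusion rate = CL × Css = 5.941 × 3.3 = 19.61 mg/h

19.6 mg/h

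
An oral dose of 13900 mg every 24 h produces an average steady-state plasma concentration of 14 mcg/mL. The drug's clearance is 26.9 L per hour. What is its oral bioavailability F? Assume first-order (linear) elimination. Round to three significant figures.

0.650

F·D/τ = CL·Css at steady state → F = CL·Css·τ / D.
F = 26.9 × 14 × 24 / 13900 = 0.650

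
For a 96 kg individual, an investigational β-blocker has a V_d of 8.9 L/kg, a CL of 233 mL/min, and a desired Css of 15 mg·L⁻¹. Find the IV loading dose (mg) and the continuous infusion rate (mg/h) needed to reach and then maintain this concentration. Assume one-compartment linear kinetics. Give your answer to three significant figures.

(a) 12800 mg; (b) 210 mg/h

Vd(total) = 96 kg × 8.9 L/kg = 854.4 L
Loading dose = Vd × C = 854.4 × 15 = 12820 mg
CL = 233 mL/min × 60/1000 = 13.98 L/h
Maintenance: replace elimination → rate = CL × Css = 13.98 × 15 = 209.7 mg/h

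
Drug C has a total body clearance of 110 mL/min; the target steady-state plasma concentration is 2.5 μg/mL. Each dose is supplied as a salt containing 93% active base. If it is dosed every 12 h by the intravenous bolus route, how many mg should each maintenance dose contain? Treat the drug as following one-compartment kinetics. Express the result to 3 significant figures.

CL = 110 mL/min = 110 × 0.06 = 6.600 L/h
At steady state, dose per interval replaces the amount cleared in that interval: S·D/τ = CL·Css.
D = CL × Css × τ / S = 6.600 × 2.5 × 12 / 0.93 = 212.9 mg

213 mg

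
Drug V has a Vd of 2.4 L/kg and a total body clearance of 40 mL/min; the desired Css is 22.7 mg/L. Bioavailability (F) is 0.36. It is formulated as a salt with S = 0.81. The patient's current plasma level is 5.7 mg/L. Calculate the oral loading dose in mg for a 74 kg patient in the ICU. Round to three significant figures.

10400 mg

Vd = 2.4 L/kg × 74 kg = 177.6 L
The loading dose fills Vd to the target concentration.
Concentration deficit ΔC = 22.7 − 5.7 = 17.00 mg/L
LD = Vd × ΔC / F / S = 177.6 × 17.00 / 0.36 / 0.81 = 10350 mg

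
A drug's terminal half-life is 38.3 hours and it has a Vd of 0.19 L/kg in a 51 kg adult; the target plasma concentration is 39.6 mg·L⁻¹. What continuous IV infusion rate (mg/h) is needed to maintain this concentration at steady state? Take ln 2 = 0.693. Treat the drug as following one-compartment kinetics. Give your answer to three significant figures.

6.94 mg/h

Vd(total) = 51 kg × 0.19 L/kg = 9.690 L
CL = 0.693 × Vd / t½ = 0.693 × 9.690 / 38.3 = 0.1753 L/h
Infusion rate = CL × Css = 0.1753 × 39.6 = 6.942 mg/h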